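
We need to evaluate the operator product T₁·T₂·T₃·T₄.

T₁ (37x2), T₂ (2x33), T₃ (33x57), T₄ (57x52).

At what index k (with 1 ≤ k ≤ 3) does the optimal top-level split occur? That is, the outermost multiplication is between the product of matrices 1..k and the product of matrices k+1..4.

Adjacent pairs: T₁T₂ = 37·2·33 = 2442; T₂T₃ = 2·33·57 = 3762; T₃T₄ = 33·57·52 = 97812.
Length 3: T₁..T₃: k=1: 0+3762+37·2·57=7980; k=2: 2442+0+37·33·57=72039 → min 7980 | T₂..T₄: k=2: 0+97812+2·33·52=101244; k=3: 3762+0+2·57·52=9690 → min 9690.
Top-level splits: k=1: (T₁..T₁)·(T₂..T₄) → 0+9690+37·2·52 = 13538; k=2: (T₁..T₂)·(T₃..T₄) → 2442+97812+37·33·52 = 163746; k=3: (T₁..T₃)·(T₄..T₄) → 7980+0+37·57·52 = 117648.
Best split is after T₁, i.e. k = 1.

1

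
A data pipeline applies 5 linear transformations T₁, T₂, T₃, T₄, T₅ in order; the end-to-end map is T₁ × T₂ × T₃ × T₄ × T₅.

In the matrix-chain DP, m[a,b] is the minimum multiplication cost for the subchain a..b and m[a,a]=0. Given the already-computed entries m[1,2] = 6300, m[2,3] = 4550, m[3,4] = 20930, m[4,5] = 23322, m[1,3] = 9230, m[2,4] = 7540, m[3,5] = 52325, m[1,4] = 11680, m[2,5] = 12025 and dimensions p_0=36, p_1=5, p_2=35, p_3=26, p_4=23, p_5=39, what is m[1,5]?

m[1,5] = min over k∈[1,4] of m[1,k]+m[k+1,5]+p_{0}·p_k·p_{5}.
k=1: 0 + 12025 + 36·5·39 = 19045; k=2: 6300 + 52325 + 36·35·39 = 107765; k=3: 9230 + 23322 + 36·26·39 = 69056; k=4: 11680 + 0 + 36·23·39 = 43972.
Minimum: 19045 at k=1.

19045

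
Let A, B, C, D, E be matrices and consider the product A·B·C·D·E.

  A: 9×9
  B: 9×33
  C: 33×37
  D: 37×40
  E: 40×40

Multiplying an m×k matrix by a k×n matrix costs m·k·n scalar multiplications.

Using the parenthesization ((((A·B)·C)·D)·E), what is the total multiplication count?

(A·B): 9×9 by 9×33 → 9×33, cost 9·9·33 = 2673
((A·B)·C): 9×33 by 33×37 → 9×37, cost 9·33·37 = 10989; cumulative 13662
(((A·B)·C)·D): 9×37 by 37×40 → 9×40, cost 9·37·40 = 13320; cumulative 26982
((((A·B)·C)·D)·E): 9×40 by 40×40 → 9×40, cost 9·40·40 = 14400; cumulative 41382
Total: 41382 scalar multiplications.

41382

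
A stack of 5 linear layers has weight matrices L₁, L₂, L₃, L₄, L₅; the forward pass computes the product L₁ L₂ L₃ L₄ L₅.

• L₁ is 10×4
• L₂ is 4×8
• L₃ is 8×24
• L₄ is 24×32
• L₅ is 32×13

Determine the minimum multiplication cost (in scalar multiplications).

Adjacent pairs: L₁L₂ = 10·4·8 = 320; L₂L₃ = 4·8·24 = 768; L₃L₄ = 8·24·32 = 6144; L₄L₅ = 24·32·13 = 9984.
Length 3: L₁..L₃: k=1: 0+768+10·4·24=1728; k=2: 320+0+10·8·24=2240 → min 1728 | L₂..L₄: k=2: 0+6144+4·8·32=7168; k=3: 768+0+4·24·32=3840 → min 3840 | L₃..L₅: k=3: 0+9984+8·24·13=12480; k=4: 6144+0+8·32·13=9472 → min 9472.
Length 4: L₁..L₄: k=1: 0+3840+10·4·32=5120; k=2: 320+6144+10·8·32=9024; k=3: 1728+0+10·24·32=9408 → min 5120 | L₂..L₅: k=2: 0+9472+4·8·13=9888; k=3: 768+9984+4·24·13=12000; k=4: 3840+0+4·32·13=5504 → min 5504.
Length 5: L₁..L₅: k=1: 0+5504+10·4·13=6024; k=2: 320+9472+10·8·13=10832; k=3: 1728+9984+10·24·13=14832; k=4: 5120+0+10·32·13=9280 → min 6024.
Optimal order: (L₁ (((L₂ L₃) L₄) L₅)) with cost 6024.

6024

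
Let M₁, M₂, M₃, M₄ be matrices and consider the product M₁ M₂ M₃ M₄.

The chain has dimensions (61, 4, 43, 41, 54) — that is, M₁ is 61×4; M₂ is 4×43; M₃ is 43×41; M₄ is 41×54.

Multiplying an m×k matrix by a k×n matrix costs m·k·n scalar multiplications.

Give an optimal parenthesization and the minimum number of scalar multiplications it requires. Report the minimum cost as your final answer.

Adjacent pairs: M₁M₂ = 61·4·43 = 10492; M₂M₃ = 4·43·41 = 7052; M₃M₄ = 43·41·54 = 95202.
Length 3: M₁..M₃: k=1: 0+7052+61·4·41=17056; k=2: 10492+0+61·43·41=118035 → min 17056 | M₂..M₄: k=2: 0+95202+4·43·54=104490; k=3: 7052+0+4·41·54=15908 → min 15908.
Length 4: M₁..M₄: k=1: 0+15908+61·4·54=29084; k=2: 10492+95202+61·43·54=247336; k=3: 17056+0+61·41·54=152110 → min 29084.
Optimal parenthesization: (M₁ ((M₂ M₃) M₄)) with cost 29084.

29084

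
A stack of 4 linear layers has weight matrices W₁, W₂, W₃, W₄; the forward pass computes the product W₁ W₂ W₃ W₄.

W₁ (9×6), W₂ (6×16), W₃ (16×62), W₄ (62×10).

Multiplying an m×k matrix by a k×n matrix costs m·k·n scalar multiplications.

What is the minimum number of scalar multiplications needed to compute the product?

10212

Adjacent pairs: W₁W₂ = 9·6·16 = 864; W₂W₃ = 6·16·62 = 5952; W₃W₄ = 16·62·10 = 9920.
Length 3: W₁..W₃: k=1: 0+5952+9·6·62=9300; k=2: 864+0+9·16·62=9792 → min 9300 | W₂..W₄: k=2: 0+9920+6·16·10=10880; k=3: 5952+0+6·62·10=9672 → min 9672.
Length 4: W₁..W₄: k=1: 0+9672+9·6·10=10212; k=2: 864+9920+9·16·10=12224; k=3: 9300+0+9·62·10=14880 → min 10212.
Optimal order: (W₁ ((W₂ W₃) W₄)) with cost 10212.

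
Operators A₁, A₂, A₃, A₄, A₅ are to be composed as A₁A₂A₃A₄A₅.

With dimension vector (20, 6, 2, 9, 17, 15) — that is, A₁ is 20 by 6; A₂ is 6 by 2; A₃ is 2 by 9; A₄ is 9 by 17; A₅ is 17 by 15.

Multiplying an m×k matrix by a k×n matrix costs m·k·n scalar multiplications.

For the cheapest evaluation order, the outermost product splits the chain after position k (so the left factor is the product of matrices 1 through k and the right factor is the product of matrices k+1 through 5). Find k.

2

Adjacent pairs: A₁A₂ = 20·6·2 = 240; A₂A₃ = 6·2·9 = 108; A₃A₄ = 2·9·17 = 306; A₄A₅ = 9·17·15 = 2295.
Length 3: A₁..A₃: k=1: 0+108+20·6·9=1188; k=2: 240+0+20·2·9=600 → min 600 | A₂..A₄: k=2: 0+306+6·2·17=510; k=3: 108+0+6·9·17=1026 → min 510 | A₃..A₅: k=3: 0+2295+2·9·15=2565; k=4: 306+0+2·17·15=816 → min 816.
Length 4: A₁..A₄: k=1: 0+510+20·6·17=2550; k=2: 240+306+20·2·17=1226; k=3: 600+0+20·9·17=3660 → min 1226 | A₂..A₅: k=2: 0+816+6·2·15=996; k=3: 108+2295+6·9·15=3213; k=4: 510+0+6·17·15=2040 → min 996.
Top-level splits: k=1: (A₁..A₁)·(A₂..A₅) → 0+996+20·6·15 = 2796; k=2: (A₁..A₂)·(A₃..A₅) → 240+816+20·2·15 = 1656; k=3: (A₁..A₃)·(A₄..A₅) → 600+2295+20·9·15 = 5595; k=4: (A₁..A₄)·(A₅..A₅) → 1226+0+20·17·15 = 6326.
Best split is after A₂, i.e. k = 2.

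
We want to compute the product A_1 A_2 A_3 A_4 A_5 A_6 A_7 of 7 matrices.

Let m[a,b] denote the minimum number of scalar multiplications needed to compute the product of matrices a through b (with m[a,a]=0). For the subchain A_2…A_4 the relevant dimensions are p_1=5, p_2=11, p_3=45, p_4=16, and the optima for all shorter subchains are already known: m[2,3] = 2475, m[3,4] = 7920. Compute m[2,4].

6075

m[2,4] = min over k∈[2,3] of m[2,k]+m[k+1,4]+p_{1}·p_k·p_{4}.
k=2: 0 + 7920 + 5·11·16 = 8800; k=3: 2475 + 0 + 5·45·16 = 6075.
Minimum: 6075 at k=3.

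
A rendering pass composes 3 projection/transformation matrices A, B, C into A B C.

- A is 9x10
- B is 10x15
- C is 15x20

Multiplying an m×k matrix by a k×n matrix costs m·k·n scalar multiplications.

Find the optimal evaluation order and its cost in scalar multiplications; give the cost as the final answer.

(A (B C)): cost 4800.
((A B) C): cost 4050.
Optimal: ((A B) C) with cost 4050.

4050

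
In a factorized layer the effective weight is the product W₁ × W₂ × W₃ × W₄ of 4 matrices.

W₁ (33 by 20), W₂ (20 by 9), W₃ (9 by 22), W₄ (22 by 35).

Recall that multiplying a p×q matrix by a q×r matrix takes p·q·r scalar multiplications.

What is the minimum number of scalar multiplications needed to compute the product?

23265

Adjacent pairs: W₁W₂ = 33·20·9 = 5940; W₂W₃ = 20·9·22 = 3960; W₃W₄ = 9·22·35 = 6930.
Length 3: W₁..W₃: k=1: 0+3960+33·20·22=18480; k=2: 5940+0+33·9·22=12474 → min 12474 | W₂..W₄: k=2: 0+6930+20·9·35=13230; k=3: 3960+0+20·22·35=19360 → min 13230.
Length 4: W₁..W₄: k=1: 0+13230+33·20·35=36330; k=2: 5940+6930+33·9·35=23265; k=3: 12474+0+33·22·35=37884 → min 23265.
Optimal order: ((W₁ × W₂) × (W₃ × W₄)) with cost 23265.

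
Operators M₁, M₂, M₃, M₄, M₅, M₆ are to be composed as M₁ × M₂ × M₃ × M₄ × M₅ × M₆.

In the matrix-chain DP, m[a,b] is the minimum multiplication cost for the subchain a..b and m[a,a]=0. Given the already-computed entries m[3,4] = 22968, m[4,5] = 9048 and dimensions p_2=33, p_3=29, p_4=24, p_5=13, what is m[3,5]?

21489

m[3,5] = min over k∈[3,4] of m[3,k]+m[k+1,5]+p_{2}·p_k·p_{5}.
k=3: 0 + 9048 + 33·29·13 = 21489; k=4: 22968 + 0 + 33·24·13 = 33264.
Minimum: 21489 at k=3.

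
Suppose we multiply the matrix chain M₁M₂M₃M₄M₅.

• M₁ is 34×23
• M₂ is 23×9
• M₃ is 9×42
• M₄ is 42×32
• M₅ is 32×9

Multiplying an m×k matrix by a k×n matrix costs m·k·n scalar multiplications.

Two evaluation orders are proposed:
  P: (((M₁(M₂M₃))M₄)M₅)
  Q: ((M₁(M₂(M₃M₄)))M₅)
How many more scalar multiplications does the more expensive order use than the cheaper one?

Order P = (((M₁(M₂M₃))M₄)M₅): (M₂M₃): 23×9 by 9×42 → 23×42, cost 23·9·42 = 8694; (M₁(M₂M₃)): 34×23 by 23×42 → 34×42, cost 34·23·42 = 32844; cumulative 41538; ((M₁(M₂M₃))M₄): 34×42 by 42×32 → 34×32, cost 34·42·32 = 45696; cumulative 87234; (((M₁(M₂M₃))M₄)M₅): 34×32 by 32×9 → 34×9, cost 34·32·9 = 9792; cumulative 97026. Total 97026.
Order Q = ((M₁(M₂(M₃M₄)))M₅): (M₃M₄): 9×42 by 42×32 → 9×32, cost 9·42·32 = 12096; (M₂(M₃M₄)): 23×9 by 9×32 → 23×32, cost 23·9·32 = 6624; cumulative 18720; (M₁(M₂(M₃M₄))): 34×23 by 23×32 → 34×32, cost 34·23·32 = 25024; cumulative 43744; ((M₁(M₂(M₃M₄)))M₅): 34×32 by 32×9 → 34×9, cost 34·32·9 = 9792; cumulative 53536. Total 53536.
Difference: |97026 − 53536| = 43490.

43490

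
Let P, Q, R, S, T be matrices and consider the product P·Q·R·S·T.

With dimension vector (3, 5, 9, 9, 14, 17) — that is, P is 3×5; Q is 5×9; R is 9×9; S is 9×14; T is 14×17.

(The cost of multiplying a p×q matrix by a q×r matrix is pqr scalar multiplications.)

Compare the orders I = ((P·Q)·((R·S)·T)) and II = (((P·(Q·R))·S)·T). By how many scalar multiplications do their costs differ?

2238

Order I = ((P·Q)·((R·S)·T)): (P·Q): 3×5 by 5×9 → 3×9, cost 3·5·9 = 135; (R·S): 9×9 by 9×14 → 9×14, cost 9·9·14 = 1134; ((R·S)·T): 9×14 by 14×17 → 9×17, cost 9·14·17 = 2142; cumulative 3276; ((P·Q)·((R·S)·T)): 3×9 by 9×17 → 3×17, cost 3·9·17 = 459; cumulative 3870. Total 3870.
Order II = (((P·(Q·R))·S)·T): (Q·R): 5×9 by 9×9 → 5×9, cost 5·9·9 = 405; (P·(Q·R)): 3×5 by 5×9 → 3×9, cost 3·5·9 = 135; cumulative 540; ((P·(Q·R))·S): 3×9 by 9×14 → 3×14, cost 3·9·14 = 378; cumulative 918; (((P·(Q·R))·S)·T): 3×14 by 14×17 → 3×17, cost 3·14·17 = 714; cumulative 1632. Total 1632.
Difference: |3870 − 1632| = 2238.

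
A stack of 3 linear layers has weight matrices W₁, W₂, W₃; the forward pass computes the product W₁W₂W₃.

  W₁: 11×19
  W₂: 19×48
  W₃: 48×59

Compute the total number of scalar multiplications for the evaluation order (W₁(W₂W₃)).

(W₂W₃): 19×48 by 48×59 → 19×59, cost 19·48·59 = 53808
(W₁(W₂W₃)): 11×19 by 19×59 → 11×59, cost 11·19·59 = 12331; cumulative 66139
Total: 66139 scalar multiplications.

66139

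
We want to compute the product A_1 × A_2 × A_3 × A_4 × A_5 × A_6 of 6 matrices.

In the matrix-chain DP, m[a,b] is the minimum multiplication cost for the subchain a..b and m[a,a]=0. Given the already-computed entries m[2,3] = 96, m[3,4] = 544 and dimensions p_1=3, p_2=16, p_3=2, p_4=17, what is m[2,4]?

198

m[2,4] = min over k∈[2,3] of m[2,k]+m[k+1,4]+p_{1}·p_k·p_{4}.
k=2: 0 + 544 + 3·16·17 = 1360; k=3: 96 + 0 + 3·2·17 = 198.
Minimum: 198 at k=3.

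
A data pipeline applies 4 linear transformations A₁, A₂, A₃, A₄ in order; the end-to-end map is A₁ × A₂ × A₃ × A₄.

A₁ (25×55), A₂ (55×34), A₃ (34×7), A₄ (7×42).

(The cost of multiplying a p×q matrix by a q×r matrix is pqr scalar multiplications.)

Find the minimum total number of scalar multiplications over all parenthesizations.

30065

Adjacent pairs: A₁A₂ = 25·55·34 = 46750; A₂A₃ = 55·34·7 = 13090; A₃A₄ = 34·7·42 = 9996.
Length 3: A₁..A₃: k=1: 0+13090+25·55·7=22715; k=2: 46750+0+25·34·7=52700 → min 22715 | A₂..A₄: k=2: 0+9996+55·34·42=88536; k=3: 13090+0+55·7·42=29260 → min 29260.
Length 4: A₁..A₄: k=1: 0+29260+25·55·42=87010; k=2: 46750+9996+25·34·42=92446; k=3: 22715+0+25·7·42=30065 → min 30065.
Optimal order: ((A₁ × (A₂ × A₃)) × A₄) with cost 30065.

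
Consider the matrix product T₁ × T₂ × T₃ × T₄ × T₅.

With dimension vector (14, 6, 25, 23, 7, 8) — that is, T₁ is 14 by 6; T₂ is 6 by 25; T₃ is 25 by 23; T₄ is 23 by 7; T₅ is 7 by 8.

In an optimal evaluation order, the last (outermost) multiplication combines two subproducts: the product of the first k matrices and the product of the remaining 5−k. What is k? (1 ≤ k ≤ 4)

Adjacent pairs: T₁T₂ = 14·6·25 = 2100; T₂T₃ = 6·25·23 = 3450; T₃T₄ = 25·23·7 = 4025; T₄T₅ = 23·7·8 = 1288.
Length 3: T₁..T₃: k=1: 0+3450+14·6·23=5382; k=2: 2100+0+14·25·23=10150 → min 5382 | T₂..T₄: k=2: 0+4025+6·25·7=5075; k=3: 3450+0+6·23·7=4416 → min 4416 | T₃..T₅: k=3: 0+1288+25·23·8=5888; k=4: 4025+0+25·7·8=5425 → min 5425.
Length 4: T₁..T₄: k=1: 0+4416+14·6·7=5004; k=2: 2100+4025+14·25·7=8575; k=3: 5382+0+14·23·7=7636 → min 5004 | T₂..T₅: k=2: 0+5425+6·25·8=6625; k=3: 3450+1288+6·23·8=5842; k=4: 4416+0+6·7·8=4752 → min 4752.
Top-level splits: k=1: (T₁..T₁)·(T₂..T₅) → 0+4752+14·6·8 = 5424; k=2: (T₁..T₂)·(T₃..T₅) → 2100+5425+14·25·8 = 10325; k=3: (T₁..T₃)·(T₄..T₅) → 5382+1288+14·23·8 = 9246; k=4: (T₁..T₄)·(T₅..T₅) → 5004+0+14·7·8 = 5788.
Best split is after T₁, i.e. k = 1.

1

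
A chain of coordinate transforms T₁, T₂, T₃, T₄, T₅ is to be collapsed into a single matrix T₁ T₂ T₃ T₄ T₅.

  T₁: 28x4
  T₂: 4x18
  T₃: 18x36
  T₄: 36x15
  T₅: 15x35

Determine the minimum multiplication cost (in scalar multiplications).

Adjacent pairs: T₁T₂ = 28·4·18 = 2016; T₂T₃ = 4·18·36 = 2592; T₃T₄ = 18·36·15 = 9720; T₄T₅ = 36·15·35 = 18900.
Length 3: T₁..T₃: k=1: 0+2592+28·4·36=6624; k=2: 2016+0+28·18·36=20160 → min 6624 | T₂..T₄: k=2: 0+9720+4·18·15=10800; k=3: 2592+0+4·36·15=4752 → min 4752 | T₃..T₅: k=3: 0+18900+18·36·35=41580; k=4: 9720+0+18·15·35=19170 → min 19170.
Length 4: T₁..T₄: k=1: 0+4752+28·4·15=6432; k=2: 2016+9720+28·18·15=19296; k=3: 6624+0+28·36·15=21744 → min 6432 | T₂..T₅: k=2: 0+19170+4·18·35=21690; k=3: 2592+18900+4·36·35=26532; k=4: 4752+0+4·15·35=6852 → min 6852.
Length 5: T₁..T₅: k=1: 0+6852+28·4·35=10772; k=2: 2016+19170+28·18·35=38826; k=3: 6624+18900+28·36·35=60804; k=4: 6432+0+28·15·35=21132 → min 10772.
Optimal order: (T₁ (((T₂ T₃) T₄) T₅)) with cost 10772.

10772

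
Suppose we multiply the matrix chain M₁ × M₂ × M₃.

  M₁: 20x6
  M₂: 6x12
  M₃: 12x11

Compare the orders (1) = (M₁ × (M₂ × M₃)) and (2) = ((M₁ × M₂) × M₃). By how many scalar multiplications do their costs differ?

Order (1) = (M₁ × (M₂ × M₃)): (M₂ × M₃): 6×12 by 12×11 → 6×11, cost 6·12·11 = 792; (M₁ × (M₂ × M₃)): 20×6 by 6×11 → 20×11, cost 20·6·11 = 1320; cumulative 2112. Total 2112.
Order (2) = ((M₁ × M₂) × M₃): (M₁ × M₂): 20×6 by 6×12 → 20×12, cost 20·6·12 = 1440; ((M₁ × M₂) × M₃): 20×12 by 12×11 → 20×11, cost 20·12·11 = 2640; cumulative 4080. Total 4080.
Difference: |2112 − 4080| = 1968.

1968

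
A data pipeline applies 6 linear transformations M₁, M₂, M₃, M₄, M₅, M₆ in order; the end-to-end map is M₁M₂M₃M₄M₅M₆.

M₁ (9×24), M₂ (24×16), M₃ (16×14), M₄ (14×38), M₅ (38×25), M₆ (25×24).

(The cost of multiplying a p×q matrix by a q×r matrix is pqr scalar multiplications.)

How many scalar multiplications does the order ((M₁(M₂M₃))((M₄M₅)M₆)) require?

33124

(M₂M₃): 24×16 by 16×14 → 24×14, cost 24·16·14 = 5376
(M₁(M₂M₃)): 9×24 by 24×14 → 9×14, cost 9·24·14 = 3024; cumulative 8400
(M₄M₅): 14×38 by 38×25 → 14×25, cost 14·38·25 = 13300
((M₄M₅)M₆): 14×25 by 25×24 → 14×24, cost 14·25·24 = 8400; cumulative 21700
((M₁(M₂M₃))((M₄M₅)M₆)): 9×14 by 14×24 → 9×24, cost 9·14·24 = 3024; cumulative 33124
Total: 33124 scalar multiplications.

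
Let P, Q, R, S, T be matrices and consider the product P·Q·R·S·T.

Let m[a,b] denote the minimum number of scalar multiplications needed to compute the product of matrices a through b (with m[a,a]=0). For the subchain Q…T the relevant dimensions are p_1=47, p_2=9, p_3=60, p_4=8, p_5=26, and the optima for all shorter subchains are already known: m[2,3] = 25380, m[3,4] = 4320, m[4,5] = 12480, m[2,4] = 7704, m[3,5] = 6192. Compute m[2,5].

m[2,5] = min over k∈[2,4] of m[2,k]+m[k+1,5]+p_{1}·p_k·p_{5}.
k=2: 0 + 6192 + 47·9·26 = 17190; k=3: 25380 + 12480 + 47·60·26 = 111180; k=4: 7704 + 0 + 47·8·26 = 17480.
Minimum: 17190 at k=2.

17190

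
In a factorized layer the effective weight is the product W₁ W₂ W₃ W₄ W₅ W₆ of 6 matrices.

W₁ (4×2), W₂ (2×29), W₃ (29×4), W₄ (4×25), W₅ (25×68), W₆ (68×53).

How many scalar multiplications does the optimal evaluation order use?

11464

Adjacent pairs: W₁W₂ = 4·2·29 = 232; W₂W₃ = 2·29·4 = 232; W₃W₄ = 29·4·25 = 2900; W₄W₅ = 4·25·68 = 6800; W₅W₆ = 25·68·53 = 90100.
Length 3: W₁..W₃: k=1: 0+232+4·2·4=264; k=2: 232+0+4·29·4=696 → min 264 | W₂..W₄: k=2: 0+2900+2·29·25=4350; k=3: 232+0+2·4·25=432 → min 432 | W₃..W₅: k=3: 0+6800+29·4·68=14688; k=4: 2900+0+29·25·68=52200 → min 14688 | W₄..W₆: k=4: 0+90100+4·25·53=95400; k=5: 6800+0+4·68·53=21216 → min 21216.
Length 4: W₁..W₄: k=1: 0+432+4·2·25=632; k=2: 232+2900+4·29·25=6032; k=3: 264+0+4·4·25=664 → min 632 | W₂..W₅: k=2: 0+14688+2·29·68=18632; k=3: 232+6800+2·4·68=7576; k=4: 432+0+2·25·68=3832 → min 3832 | W₃..W₆: k=3: 0+21216+29·4·53=27364; k=4: 2900+90100+29·25·53=131425; k=5: 14688+0+29·68·53=119204 → min 27364.
Length 5: W₁..W₅: k=1: 0+3832+4·2·68=4376; k=2: 232+14688+4·29·68=22808; k=3: 264+6800+4·4·68=8152; k=4: 632+0+4·25·68=7432 → min 4376 | W₂..W₆: k=2: 0+27364+2·29·53=30438; k=3: 232+21216+2·4·53=21872; k=4: 432+90100+2·25·53=93182; k=5: 3832+0+2·68·53=11040 → min 11040.
Length 6: W₁..W₆: k=1: 0+11040+4·2·53=11464; k=2: 232+27364+4·29·53=33744; k=3: 264+21216+4·4·53=22328; k=4: 632+90100+4·25·53=96032; k=5: 4376+0+4·68·53=18792 → min 11464.
Optimal order: (W₁ ((((W₂ W₃) W₄) W₅) W₆)) with cost 11464.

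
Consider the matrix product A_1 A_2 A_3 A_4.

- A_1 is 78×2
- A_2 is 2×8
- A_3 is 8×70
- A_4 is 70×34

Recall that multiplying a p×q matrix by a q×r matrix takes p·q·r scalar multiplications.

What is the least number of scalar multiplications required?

Adjacent pairs: A_1A_2 = 78·2·8 = 1248; A_2A_3 = 2·8·70 = 1120; A_3A_4 = 8·70·34 = 19040.
Length 3: A_1..A_3: k=1: 0+1120+78·2·70=12040; k=2: 1248+0+78·8·70=44928 → min 12040 | A_2..A_4: k=2: 0+19040+2·8·34=19584; k=3: 1120+0+2·70·34=5880 → min 5880.
Length 4: A_1..A_4: k=1: 0+5880+78·2·34=11184; k=2: 1248+19040+78·8·34=41504; k=3: 12040+0+78·70·34=197680 → min 11184.
Optimal order: (A_1 ((A_2 A_3) A_4)) with cost 11184.

11184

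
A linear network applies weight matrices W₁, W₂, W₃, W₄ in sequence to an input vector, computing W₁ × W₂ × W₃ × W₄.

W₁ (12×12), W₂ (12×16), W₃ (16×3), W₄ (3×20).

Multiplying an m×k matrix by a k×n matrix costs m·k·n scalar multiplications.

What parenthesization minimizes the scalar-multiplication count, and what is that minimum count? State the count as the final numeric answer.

1728

Adjacent pairs: W₁W₂ = 12·12·16 = 2304; W₂W₃ = 12·16·3 = 576; W₃W₄ = 16·3·20 = 960.
Length 3: W₁..W₃: k=1: 0+576+12·12·3=1008; k=2: 2304+0+12·16·3=2880 → min 1008 | W₂..W₄: k=2: 0+960+12·16·20=4800; k=3: 576+0+12·3·20=1296 → min 1296.
Length 4: W₁..W₄: k=1: 0+1296+12·12·20=4176; k=2: 2304+960+12·16·20=7104; k=3: 1008+0+12·3·20=1728 → min 1728.
Optimal parenthesization: ((W₁ × (W₂ × W₃)) × W₄) with cost 1728.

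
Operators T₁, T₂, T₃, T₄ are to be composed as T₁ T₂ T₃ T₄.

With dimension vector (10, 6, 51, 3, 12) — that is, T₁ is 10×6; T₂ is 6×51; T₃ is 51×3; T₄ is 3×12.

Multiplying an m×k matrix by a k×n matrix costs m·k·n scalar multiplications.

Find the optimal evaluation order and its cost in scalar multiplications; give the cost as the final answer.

1458

Adjacent pairs: T₁T₂ = 10·6·51 = 3060; T₂T₃ = 6·51·3 = 918; T₃T₄ = 51·3·12 = 1836.
Length 3: T₁..T₃: k=1: 0+918+10·6·3=1098; k=2: 3060+0+10·51·3=4590 → min 1098 | T₂..T₄: k=2: 0+1836+6·51·12=5508; k=3: 918+0+6·3·12=1134 → min 1134.
Length 4: T₁..T₄: k=1: 0+1134+10·6·12=1854; k=2: 3060+1836+10·51·12=11016; k=3: 1098+0+10·3·12=1458 → min 1458.
Optimal parenthesization: ((T₁ (T₂ T₃)) T₄) with cost 1458.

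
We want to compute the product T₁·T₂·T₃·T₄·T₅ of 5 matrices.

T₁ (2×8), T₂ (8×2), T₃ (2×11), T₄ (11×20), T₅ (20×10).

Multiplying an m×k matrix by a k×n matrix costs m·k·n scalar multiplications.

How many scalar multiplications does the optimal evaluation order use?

912

Adjacent pairs: T₁T₂ = 2·8·2 = 32; T₂T₃ = 8·2·11 = 176; T₃T₄ = 2·11·20 = 440; T₄T₅ = 11·20·10 = 2200.
Length 3: T₁..T₃: k=1: 0+176+2·8·11=352; k=2: 32+0+2·2·11=76 → min 76 | T₂..T₄: k=2: 0+440+8·2·20=760; k=3: 176+0+8·11·20=1936 → min 760 | T₃..T₅: k=3: 0+2200+2·11·10=2420; k=4: 440+0+2·20·10=840 → min 840.
Length 4: T₁..T₄: k=1: 0+760+2·8·20=1080; k=2: 32+440+2·2·20=552; k=3: 76+0+2·11·20=516 → min 516 | T₂..T₅: k=2: 0+840+8·2·10=1000; k=3: 176+2200+8·11·10=3256; k=4: 760+0+8·20·10=2360 → min 1000.
Length 5: T₁..T₅: k=1: 0+1000+2·8·10=1160; k=2: 32+840+2·2·10=912; k=3: 76+2200+2·11·10=2496; k=4: 516+0+2·20·10=916 → min 912.
Optimal order: ((T₁·T₂)·((T₃·T₄)·T₅)) with cost 912.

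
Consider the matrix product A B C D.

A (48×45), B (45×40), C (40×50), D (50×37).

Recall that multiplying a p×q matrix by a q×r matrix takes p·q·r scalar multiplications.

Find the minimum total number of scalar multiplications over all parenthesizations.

220520

Adjacent pairs: AB = 48·45·40 = 86400; BC = 45·40·50 = 90000; CD = 40·50·37 = 74000.
Length 3: A..C: k=1: 0+90000+48·45·50=198000; k=2: 86400+0+48·40·50=182400 → min 182400 | B..D: k=2: 0+74000+45·40·37=140600; k=3: 90000+0+45·50·37=173250 → min 140600.
Length 4: A..D: k=1: 0+140600+48·45·37=220520; k=2: 86400+74000+48·40·37=231440; k=3: 182400+0+48·50·37=271200 → min 220520.
Optimal order: (A (B (C D))) with cost 220520.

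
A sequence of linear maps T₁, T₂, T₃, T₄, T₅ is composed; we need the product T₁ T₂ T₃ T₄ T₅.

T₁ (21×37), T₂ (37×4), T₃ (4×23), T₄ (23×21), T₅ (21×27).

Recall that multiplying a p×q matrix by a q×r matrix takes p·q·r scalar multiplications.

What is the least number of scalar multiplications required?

Adjacent pairs: T₁T₂ = 21·37·4 = 3108; T₂T₃ = 37·4·23 = 3404; T₃T₄ = 4·23·21 = 1932; T₄T₅ = 23·21·27 = 13041.
Length 3: T₁..T₃: k=1: 0+3404+21·37·23=21275; k=2: 3108+0+21·4·23=5040 → min 5040 | T₂..T₄: k=2: 0+1932+37·4·21=5040; k=3: 3404+0+37·23·21=21275 → min 5040 | T₃..T₅: k=3: 0+13041+4·23·27=15525; k=4: 1932+0+4·21·27=4200 → min 4200.
Length 4: T₁..T₄: k=1: 0+5040+21·37·21=21357; k=2: 3108+1932+21·4·21=6804; k=3: 5040+0+21·23·21=15183 → min 6804 | T₂..T₅: k=2: 0+4200+37·4·27=8196; k=3: 3404+13041+37·23·27=39422; k=4: 5040+0+37·21·27=26019 → min 8196.
Length 5: T₁..T₅: k=1: 0+8196+21·37·27=29175; k=2: 3108+4200+21·4·27=9576; k=3: 5040+13041+21·23·27=31122; k=4: 6804+0+21·21·27=18711 → min 9576.
Optimal order: ((T₁ T₂) ((T₃ T₄) T₅)) with cost 9576.

9576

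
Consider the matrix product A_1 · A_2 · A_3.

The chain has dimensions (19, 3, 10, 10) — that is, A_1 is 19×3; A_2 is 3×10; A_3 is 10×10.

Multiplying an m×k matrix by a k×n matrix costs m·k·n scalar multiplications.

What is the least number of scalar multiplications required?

870

Order (A_1 · (A_2 · A_3)): (A_2 · A_3): 3×10 by 10×10 → 3×10, cost 3·10·10 = 300; (A_1 · (A_2 · A_3)): 19×3 by 3×10 → 19×10, cost 19·3·10 = 570; cumulative 870. Total 870.
Order ((A_1 · A_2) · A_3): (A_1 · A_2): 19×3 by 3×10 → 19×10, cost 19·3·10 = 570; ((A_1 · A_2) · A_3): 19×10 by 10×10 → 19×10, cost 19·10·10 = 1900; cumulative 2470. Total 2470.
Minimum: 870.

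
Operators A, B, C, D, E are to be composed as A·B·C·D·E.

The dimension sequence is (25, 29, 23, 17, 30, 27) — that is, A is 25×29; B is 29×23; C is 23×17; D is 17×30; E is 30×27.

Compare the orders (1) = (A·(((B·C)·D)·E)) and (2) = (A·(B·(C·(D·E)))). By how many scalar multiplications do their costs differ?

Order (1) = (A·(((B·C)·D)·E)): (B·C): 29×23 by 23×17 → 29×17, cost 29·23·17 = 11339; ((B·C)·D): 29×17 by 17×30 → 29×30, cost 29·17·30 = 14790; cumulative 26129; (((B·C)·D)·E): 29×30 by 30×27 → 29×27, cost 29·30·27 = 23490; cumulative 49619; (A·(((B·C)·D)·E)): 25×29 by 29×27 → 25×27, cost 25·29·27 = 19575; cumulative 69194. Total 69194.
Order (2) = (A·(B·(C·(D·E)))): (D·E): 17×30 by 30×27 → 17×27, cost 17·30·27 = 13770; (C·(D·E)): 23×17 by 17×27 → 23×27, cost 23·17·27 = 10557; cumulative 24327; (B·(C·(D·E))): 29×23 by 23×27 → 29×27, cost 29·23·27 = 18009; cumulative 42336; (A·(B·(C·(D·E)))): 25×29 by 29×27 → 25×27, cost 25·29·27 = 19575; cumulative 61911. Total 61911.
Difference: |69194 − 61911| = 7283.

7283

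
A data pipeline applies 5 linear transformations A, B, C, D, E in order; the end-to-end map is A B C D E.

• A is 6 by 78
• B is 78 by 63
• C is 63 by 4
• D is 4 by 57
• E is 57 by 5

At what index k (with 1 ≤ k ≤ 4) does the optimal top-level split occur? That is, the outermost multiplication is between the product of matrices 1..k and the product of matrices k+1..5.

3

Adjacent pairs: AB = 6·78·63 = 29484; BC = 78·63·4 = 19656; CD = 63·4·57 = 14364; DE = 4·57·5 = 1140.
Length 3: A..C: k=1: 0+19656+6·78·4=21528; k=2: 29484+0+6·63·4=30996 → min 21528 | B..D: k=2: 0+14364+78·63·57=294462; k=3: 19656+0+78·4·57=37440 → min 37440 | C..E: k=3: 0+1140+63·4·5=2400; k=4: 14364+0+63·57·5=32319 → min 2400.
Length 4: A..D: k=1: 0+37440+6·78·57=64116; k=2: 29484+14364+6·63·57=65394; k=3: 21528+0+6·4·57=22896 → min 22896 | B..E: k=2: 0+2400+78·63·5=26970; k=3: 19656+1140+78·4·5=22356; k=4: 37440+0+78·57·5=59670 → min 22356.
Top-level splits: k=1: (A..A)·(B..E) → 0+22356+6·78·5 = 24696; k=2: (A..B)·(C..E) → 29484+2400+6·63·5 = 33774; k=3: (A..C)·(D..E) → 21528+1140+6·4·5 = 22788; k=4: (A..D)·(E..E) → 22896+0+6·57·5 = 24606.
Best split is after C, i.e. k = 3.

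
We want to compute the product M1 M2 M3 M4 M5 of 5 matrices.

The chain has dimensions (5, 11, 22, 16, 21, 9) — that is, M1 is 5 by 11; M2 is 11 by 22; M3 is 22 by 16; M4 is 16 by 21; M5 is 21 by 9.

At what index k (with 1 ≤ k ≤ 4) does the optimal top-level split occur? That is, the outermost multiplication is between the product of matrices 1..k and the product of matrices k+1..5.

4

Adjacent pairs: M1M2 = 5·11·22 = 1210; M2M3 = 11·22·16 = 3872; M3M4 = 22·16·21 = 7392; M4M5 = 16·21·9 = 3024.
Length 3: M1..M3: k=1: 0+3872+5·11·16=4752; k=2: 1210+0+5·22·16=2970 → min 2970 | M2..M4: k=2: 0+7392+11·22·21=12474; k=3: 3872+0+11·16·21=7568 → min 7568 | M3..M5: k=3: 0+3024+22·16·9=6192; k=4: 7392+0+22·21·9=11550 → min 6192.
Length 4: M1..M4: k=1: 0+7568+5·11·21=8723; k=2: 1210+7392+5·22·21=10912; k=3: 2970+0+5·16·21=4650 → min 4650 | M2..M5: k=2: 0+6192+11·22·9=8370; k=3: 3872+3024+11·16·9=8480; k=4: 7568+0+11·21·9=9647 → min 8370.
Top-level splits: k=1: (M1..M1)·(M2..M5) → 0+8370+5·11·9 = 8865; k=2: (M1..M2)·(M3..M5) → 1210+6192+5·22·9 = 8392; k=3: (M1..M3)·(M4..M5) → 2970+3024+5·16·9 = 6714; k=4: (M1..M4)·(M5..M5) → 4650+0+5·21·9 = 5595.
Best split is after M4, i.e. k = 4.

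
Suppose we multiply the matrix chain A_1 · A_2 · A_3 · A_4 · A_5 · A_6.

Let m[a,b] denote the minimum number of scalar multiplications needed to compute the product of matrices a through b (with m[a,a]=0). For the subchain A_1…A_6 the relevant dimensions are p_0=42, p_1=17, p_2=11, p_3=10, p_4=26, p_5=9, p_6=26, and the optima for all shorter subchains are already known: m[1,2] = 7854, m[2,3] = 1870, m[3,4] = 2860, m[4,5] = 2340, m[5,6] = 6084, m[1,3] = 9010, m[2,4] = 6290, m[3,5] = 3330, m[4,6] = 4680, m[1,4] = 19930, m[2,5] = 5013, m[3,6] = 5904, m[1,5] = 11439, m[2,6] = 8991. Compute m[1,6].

m[1,6] = min over k∈[1,5] of m[1,k]+m[k+1,6]+p_{0}·p_k·p_{6}.
k=1: 0 + 8991 + 42·17·26 = 27555; k=2: 7854 + 5904 + 42·11·26 = 25770; k=3: 9010 + 4680 + 42·10·26 = 24610; k=4: 19930 + 6084 + 42·26·26 = 54406; k=5: 11439 + 0 + 42·9·26 = 21267.
Minimum: 21267 at k=5.

21267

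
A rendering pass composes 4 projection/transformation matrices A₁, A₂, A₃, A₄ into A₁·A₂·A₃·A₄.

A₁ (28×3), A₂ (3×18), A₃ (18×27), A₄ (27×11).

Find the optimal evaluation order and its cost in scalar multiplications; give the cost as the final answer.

3273

Adjacent pairs: A₁A₂ = 28·3·18 = 1512; A₂A₃ = 3·18·27 = 1458; A₃A₄ = 18·27·11 = 5346.
Length 3: A₁..A₃: k=1: 0+1458+28·3·27=3726; k=2: 1512+0+28·18·27=15120 → min 3726 | A₂..A₄: k=2: 0+5346+3·18·11=5940; k=3: 1458+0+3·27·11=2349 → min 2349.
Length 4: A₁..A₄: k=1: 0+2349+28·3·11=3273; k=2: 1512+5346+28·18·11=12402; k=3: 3726+0+28·27·11=12042 → min 3273.
Optimal parenthesization: (A₁·((A₂·A₃)·A₄)) with cost 3273.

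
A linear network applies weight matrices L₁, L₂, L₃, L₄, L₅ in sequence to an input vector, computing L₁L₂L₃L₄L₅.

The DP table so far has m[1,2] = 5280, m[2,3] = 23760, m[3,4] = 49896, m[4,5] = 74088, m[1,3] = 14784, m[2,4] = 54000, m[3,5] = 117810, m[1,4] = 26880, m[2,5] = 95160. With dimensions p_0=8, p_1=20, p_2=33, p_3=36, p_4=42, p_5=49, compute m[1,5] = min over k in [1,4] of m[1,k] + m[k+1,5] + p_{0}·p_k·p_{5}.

43344

m[1,5] = min over k∈[1,4] of m[1,k]+m[k+1,5]+p_{0}·p_k·p_{5}.
k=1: 0 + 95160 + 8·20·49 = 103000; k=2: 5280 + 117810 + 8·33·49 = 136026; k=3: 14784 + 74088 + 8·36·49 = 102984; k=4: 26880 + 0 + 8·42·49 = 43344.
Minimum: 43344 at k=4.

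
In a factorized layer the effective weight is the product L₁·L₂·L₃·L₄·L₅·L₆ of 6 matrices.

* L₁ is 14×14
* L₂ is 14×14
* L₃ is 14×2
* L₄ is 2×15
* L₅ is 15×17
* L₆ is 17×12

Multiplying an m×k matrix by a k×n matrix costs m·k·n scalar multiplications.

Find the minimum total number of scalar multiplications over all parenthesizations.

Adjacent pairs: L₁L₂ = 14·14·14 = 2744; L₂L₃ = 14·14·2 = 392; L₃L₄ = 14·2·15 = 420; L₄L₅ = 2·15·17 = 510; L₅L₆ = 15·17·12 = 3060.
Length 3: L₁..L₃: k=1: 0+392+14·14·2=784; k=2: 2744+0+14·14·2=3136 → min 784 | L₂..L₄: k=2: 0+420+14·14·15=3360; k=3: 392+0+14·2·15=812 → min 812 | L₃..L₅: k=3: 0+510+14·2·17=986; k=4: 420+0+14·15·17=3990 → min 986 | L₄..L₆: k=4: 0+3060+2·15·12=3420; k=5: 510+0+2·17·12=918 → min 918.
Length 4: L₁..L₄: k=1: 0+812+14·14·15=3752; k=2: 2744+420+14·14·15=6104; k=3: 784+0+14·2·15=1204 → min 1204 | L₂..L₅: k=2: 0+986+14·14·17=4318; k=3: 392+510+14·2·17=1378; k=4: 812+0+14·15·17=4382 → min 1378 | L₃..L₆: k=3: 0+918+14·2·12=1254; k=4: 420+3060+14·15·12=6000; k=5: 986+0+14·17·12=3842 → min 1254.
Length 5: L₁..L₅: k=1: 0+1378+14·14·17=4710; k=2: 2744+986+14·14·17=7062; k=3: 784+510+14·2·17=1770; k=4: 1204+0+14·15·17=4774 → min 1770 | L₂..L₆: k=2: 0+1254+14·14·12=3606; k=3: 392+918+14·2·12=1646; k=4: 812+3060+14·15·12=6392; k=5: 1378+0+14·17·12=4234 → min 1646.
Length 6: L₁..L₆: k=1: 0+1646+14·14·12=3998; k=2: 2744+1254+14·14·12=6350; k=3: 784+918+14·2·12=2038; k=4: 1204+3060+14·15·12=6784; k=5: 1770+0+14·17·12=4626 → min 2038.
Optimal order: ((L₁·(L₂·L₃))·((L₄·L₅)·L₆)) with cost 2038.

2038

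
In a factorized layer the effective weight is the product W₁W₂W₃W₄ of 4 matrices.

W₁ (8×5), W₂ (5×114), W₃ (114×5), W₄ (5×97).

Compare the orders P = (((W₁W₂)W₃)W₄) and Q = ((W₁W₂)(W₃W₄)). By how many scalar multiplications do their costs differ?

135314

Order P = (((W₁W₂)W₃)W₄): (W₁W₂): 8×5 by 5×114 → 8×114, cost 8·5·114 = 4560; ((W₁W₂)W₃): 8×114 by 114×5 → 8×5, cost 8·114·5 = 4560; cumulative 9120; (((W₁W₂)W₃)W₄): 8×5 by 5×97 → 8×97, cost 8·5·97 = 3880; cumulative 13000. Total 13000.
Order Q = ((W₁W₂)(W₃W₄)): (W₁W₂): 8×5 by 5×114 → 8×114, cost 8·5·114 = 4560; (W₃W₄): 114×5 by 5×97 → 114×97, cost 114·5·97 = 55290; ((W₁W₂)(W₃W₄)): 8×114 by 114×97 → 8×97, cost 8·114·97 = 88464; cumulative 148314. Total 148314.
Difference: |13000 − 148314| = 135314.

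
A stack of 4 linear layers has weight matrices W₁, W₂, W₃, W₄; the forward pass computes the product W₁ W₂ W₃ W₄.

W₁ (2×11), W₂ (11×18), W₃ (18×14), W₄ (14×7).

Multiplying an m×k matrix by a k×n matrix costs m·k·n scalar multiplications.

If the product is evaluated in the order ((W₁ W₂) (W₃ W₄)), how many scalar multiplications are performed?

(W₁ W₂): 2×11 by 11×18 → 2×18, cost 2·11·18 = 396
(W₃ W₄): 18×14 by 14×7 → 18×7, cost 18·14·7 = 1764
((W₁ W₂) (W₃ W₄)): 2×18 by 18×7 → 2×7, cost 2·18·7 = 252; cumulative 2412
Total: 2412 scalar multiplications.

2412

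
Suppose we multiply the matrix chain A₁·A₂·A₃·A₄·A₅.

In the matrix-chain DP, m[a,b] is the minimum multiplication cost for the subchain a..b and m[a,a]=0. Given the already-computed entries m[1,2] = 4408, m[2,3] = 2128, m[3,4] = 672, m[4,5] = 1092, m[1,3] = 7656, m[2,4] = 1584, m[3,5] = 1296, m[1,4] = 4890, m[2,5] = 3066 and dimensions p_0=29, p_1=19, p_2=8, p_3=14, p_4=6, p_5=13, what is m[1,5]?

7152

m[1,5] = min over k∈[1,4] of m[1,k]+m[k+1,5]+p_{0}·p_k·p_{5}.
k=1: 0 + 3066 + 29·19·13 = 10229; k=2: 4408 + 1296 + 29·8·13 = 8720; k=3: 7656 + 1092 + 29·14·13 = 14026; k=4: 4890 + 0 + 29·6·13 = 7152.
Minimum: 7152 at k=4.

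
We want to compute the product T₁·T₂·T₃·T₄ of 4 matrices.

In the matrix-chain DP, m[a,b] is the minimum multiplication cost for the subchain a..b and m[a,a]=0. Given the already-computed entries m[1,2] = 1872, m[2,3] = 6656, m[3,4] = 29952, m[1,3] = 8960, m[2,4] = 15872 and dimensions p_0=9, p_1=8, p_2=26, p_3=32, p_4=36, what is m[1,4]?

m[1,4] = min over k∈[1,3] of m[1,k]+m[k+1,4]+p_{0}·p_k·p_{4}.
k=1: 0 + 15872 + 9·8·36 = 18464; k=2: 1872 + 29952 + 9·26·36 = 40248; k=3: 8960 + 0 + 9·32·36 = 19328.
Minimum: 18464 at k=1.

18464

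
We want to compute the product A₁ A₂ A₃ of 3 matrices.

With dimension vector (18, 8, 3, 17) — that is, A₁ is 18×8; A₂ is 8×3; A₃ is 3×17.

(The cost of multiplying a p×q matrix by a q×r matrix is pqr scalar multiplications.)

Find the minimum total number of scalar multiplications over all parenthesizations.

1350

Order (A₁ (A₂ A₃)): (A₂ A₃): 8×3 by 3×17 → 8×17, cost 8·3·17 = 408; (A₁ (A₂ A₃)): 18×8 by 8×17 → 18×17, cost 18·8·17 = 2448; cumulative 2856. Total 2856.
Order ((A₁ A₂) A₃): (A₁ A₂): 18×8 by 8×3 → 18×3, cost 18·8·3 = 432; ((A₁ A₂) A₃): 18×3 by 3×17 → 18×17, cost 18·3·17 = 918; cumulative 1350. Total 1350.
Minimum: 1350.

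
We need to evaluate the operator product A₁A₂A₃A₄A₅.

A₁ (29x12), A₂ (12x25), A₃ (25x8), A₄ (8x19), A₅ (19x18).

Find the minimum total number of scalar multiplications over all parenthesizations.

Adjacent pairs: A₁A₂ = 29·12·25 = 8700; A₂A₃ = 12·25·8 = 2400; A₃A₄ = 25·8·19 = 3800; A₄A₅ = 8·19·18 = 2736.
Length 3: A₁..A₃: k=1: 0+2400+29·12·8=5184; k=2: 8700+0+29·25·8=14500 → min 5184 | A₂..A₄: k=2: 0+3800+12·25·19=9500; k=3: 2400+0+12·8·19=4224 → min 4224 | A₃..A₅: k=3: 0+2736+25·8·18=6336; k=4: 3800+0+25·19·18=12350 → min 6336.
Length 4: A₁..A₄: k=1: 0+4224+29·12·19=10836; k=2: 8700+3800+29·25·19=26275; k=3: 5184+0+29·8·19=9592 → min 9592 | A₂..A₅: k=2: 0+6336+12·25·18=11736; k=3: 2400+2736+12·8·18=6864; k=4: 4224+0+12·19·18=8328 → min 6864.
Length 5: A₁..A₅: k=1: 0+6864+29·12·18=13128; k=2: 8700+6336+29·25·18=28086; k=3: 5184+2736+29·8·18=12096; k=4: 9592+0+29·19·18=19510 → min 12096.
Optimal order: ((A₁(A₂A₃))(A₄A₅)) with cost 12096.

12096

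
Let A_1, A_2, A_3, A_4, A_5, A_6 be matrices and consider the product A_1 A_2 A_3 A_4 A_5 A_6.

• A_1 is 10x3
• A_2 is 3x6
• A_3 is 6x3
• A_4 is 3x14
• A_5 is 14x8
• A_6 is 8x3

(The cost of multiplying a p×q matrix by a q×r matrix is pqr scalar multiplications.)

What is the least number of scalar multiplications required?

579

Adjacent pairs: A_1A_2 = 10·3·6 = 180; A_2A_3 = 3·6·3 = 54; A_3A_4 = 6·3·14 = 252; A_4A_5 = 3·14·8 = 336; A_5A_6 = 14·8·3 = 336.
Length 3: A_1..A_3: k=1: 0+54+10·3·3=144; k=2: 180+0+10·6·3=360 → min 144 | A_2..A_4: k=2: 0+252+3·6·14=504; k=3: 54+0+3·3·14=180 → min 180 | A_3..A_5: k=3: 0+336+6·3·8=480; k=4: 252+0+6·14·8=924 → min 480 | A_4..A_6: k=4: 0+336+3·14·3=462; k=5: 336+0+3·8·3=408 → min 408.
Length 4: A_1..A_4: k=1: 0+180+10·3·14=600; k=2: 180+252+10·6·14=1272; k=3: 144+0+10·3·14=564 → min 564 | A_2..A_5: k=2: 0+480+3·6·8=624; k=3: 54+336+3·3·8=462; k=4: 180+0+3·14·8=516 → min 462 | A_3..A_6: k=3: 0+408+6·3·3=462; k=4: 252+336+6·14·3=840; k=5: 480+0+6·8·3=624 → min 462.
Length 5: A_1..A_5: k=1: 0+462+10·3·8=702; k=2: 180+480+10·6·8=1140; k=3: 144+336+10·3·8=720; k=4: 564+0+10·14·8=1684 → min 702 | A_2..A_6: k=2: 0+462+3·6·3=516; k=3: 54+408+3·3·3=489; k=4: 180+336+3·14·3=642; k=5: 462+0+3·8·3=534 → min 489.
Length 6: A_1..A_6: k=1: 0+489+10·3·3=579; k=2: 180+462+10·6·3=822; k=3: 144+408+10·3·3=642; k=4: 564+336+10·14·3=1320; k=5: 702+0+10·8·3=942 → min 579.
Optimal order: (A_1 ((A_2 A_3) ((A_4 A_5) A_6))) with cost 579.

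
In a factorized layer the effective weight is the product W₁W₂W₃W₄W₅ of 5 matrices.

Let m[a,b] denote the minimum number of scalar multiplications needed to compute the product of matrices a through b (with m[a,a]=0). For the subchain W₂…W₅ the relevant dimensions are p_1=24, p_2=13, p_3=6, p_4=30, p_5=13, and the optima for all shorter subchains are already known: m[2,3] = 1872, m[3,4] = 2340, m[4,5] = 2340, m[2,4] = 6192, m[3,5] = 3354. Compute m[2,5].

6084

m[2,5] = min over k∈[2,4] of m[2,k]+m[k+1,5]+p_{1}·p_k·p_{5}.
k=2: 0 + 3354 + 24·13·13 = 7410; k=3: 1872 + 2340 + 24·6·13 = 6084; k=4: 6192 + 0 + 24·30·13 = 15552.
Minimum: 6084 at k=3.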